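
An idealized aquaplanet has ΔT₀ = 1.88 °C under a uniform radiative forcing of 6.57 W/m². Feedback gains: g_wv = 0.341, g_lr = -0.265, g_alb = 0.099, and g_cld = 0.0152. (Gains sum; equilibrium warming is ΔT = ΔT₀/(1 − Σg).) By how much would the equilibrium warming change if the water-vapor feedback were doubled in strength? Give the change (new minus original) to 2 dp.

Original: g = 0.1902, ΔT = 1.88/(1−0.1902) = 2.3216 °C.
With doubled water-vapor: g' = 0.5312, ΔT' = 1.88/(1−0.5312) = 4.0102 °C.
Change = 4.0102 − 2.3216 = 1.69 °C.

1.69 °C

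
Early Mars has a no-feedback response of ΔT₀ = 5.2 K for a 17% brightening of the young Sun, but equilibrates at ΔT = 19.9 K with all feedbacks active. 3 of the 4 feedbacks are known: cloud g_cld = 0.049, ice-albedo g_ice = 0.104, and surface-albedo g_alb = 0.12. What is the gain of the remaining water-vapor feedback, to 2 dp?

Amplification A = ΔT/ΔT₀ = 19.9/5.2 = 3.827.
Total gain g = 1 − 1/A = 1 − 1/3.827 = 0.7387.
Known gains sum to 0.049 + 0.104 + 0.12 = 0.273.
g_wv = 0.7387 − 0.273 = 0.47.

0.47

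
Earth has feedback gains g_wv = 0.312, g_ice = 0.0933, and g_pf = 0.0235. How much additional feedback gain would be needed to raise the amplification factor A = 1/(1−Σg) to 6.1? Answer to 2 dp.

0.41

Current total gain = 0.4288.
Target gain for A = 6.1: g* = 1 − 1/6.1 = 0.8361.
Additional gain needed = 0.8361 − 0.4288 = 0.41.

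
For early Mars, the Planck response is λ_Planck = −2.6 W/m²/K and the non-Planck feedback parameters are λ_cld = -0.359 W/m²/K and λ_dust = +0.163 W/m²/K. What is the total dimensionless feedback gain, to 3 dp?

Convert to gains: g_cld = -0.359/2.6 = -0.1381; g_dust = 0.163/2.6 = 0.06269.
Total gain g = -0.07541.

-0.075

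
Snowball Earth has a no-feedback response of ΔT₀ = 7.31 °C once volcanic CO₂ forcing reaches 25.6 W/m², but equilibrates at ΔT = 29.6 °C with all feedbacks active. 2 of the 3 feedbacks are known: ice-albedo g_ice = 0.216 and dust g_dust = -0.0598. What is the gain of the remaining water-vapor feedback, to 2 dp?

0.60

Amplification A = ΔT/ΔT₀ = 29.6/7.31 = 4.049.
Total gain g = 1 − 1/A = 1 − 1/4.049 = 0.753.
Known gains sum to 0.216 − 0.0598 = 0.1562.
g_wv = 0.753 − 0.1562 = 0.60.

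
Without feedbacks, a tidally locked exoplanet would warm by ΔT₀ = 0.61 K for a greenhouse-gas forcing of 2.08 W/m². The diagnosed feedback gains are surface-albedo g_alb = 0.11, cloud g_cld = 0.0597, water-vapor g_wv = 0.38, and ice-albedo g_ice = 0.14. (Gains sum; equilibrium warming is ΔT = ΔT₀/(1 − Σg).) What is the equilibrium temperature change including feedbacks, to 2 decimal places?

1.97 K

Total gain g = 0.11 + 0.0597 + 0.38 + 0.14 = 0.6897.
Amplification A = 1/(1 − 0.6897) = 3.223.
ΔT = 0.61 × 3.223 = 1.97 K.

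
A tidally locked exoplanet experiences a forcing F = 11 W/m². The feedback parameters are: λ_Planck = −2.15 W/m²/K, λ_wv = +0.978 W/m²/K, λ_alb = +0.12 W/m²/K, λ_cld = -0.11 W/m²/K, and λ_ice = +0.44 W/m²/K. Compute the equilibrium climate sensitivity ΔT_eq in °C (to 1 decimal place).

Net feedback parameter λ = (−2.15) + (+0.978) + (+0.12) + (-0.11) + (+0.44) = -0.722 W/m²/K.
ΔT = −F/λ = −11/(-0.722) = 15.2 °C.

15.2 °C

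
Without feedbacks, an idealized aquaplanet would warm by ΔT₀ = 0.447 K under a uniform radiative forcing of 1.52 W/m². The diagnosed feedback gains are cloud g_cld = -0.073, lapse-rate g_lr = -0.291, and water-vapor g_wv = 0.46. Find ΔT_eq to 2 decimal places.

Total gain g = -0.073 − 0.291 + 0.46 = 0.096.
Amplification A = 1/(1 − 0.096) = 1.106.
ΔT = 0.447 × 1.106 = 0.49 K.

0.49 K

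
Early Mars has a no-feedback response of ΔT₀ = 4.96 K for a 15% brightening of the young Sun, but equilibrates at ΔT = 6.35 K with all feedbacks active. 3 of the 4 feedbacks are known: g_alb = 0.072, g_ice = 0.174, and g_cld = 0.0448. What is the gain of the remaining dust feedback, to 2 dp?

-0.07

Amplification A = ΔT/ΔT₀ = 6.35/4.96 = 1.28.
Total gain g = 1 − 1/A = 1 − 1/1.28 = 0.2188.
Known gains sum to 0.072 + 0.174 + 0.0448 = 0.2908.
g_dust = 0.2188 − 0.2908 = -0.07.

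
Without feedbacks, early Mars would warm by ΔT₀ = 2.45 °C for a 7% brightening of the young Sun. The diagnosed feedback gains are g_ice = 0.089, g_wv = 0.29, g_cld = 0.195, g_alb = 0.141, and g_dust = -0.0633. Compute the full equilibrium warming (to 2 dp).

Total gain g = 0.089 + 0.29 + 0.195 + 0.141 − 0.0633 = 0.6517.
Amplification A = 1/(1 − 0.6517) = 2.871.
ΔT = 2.45 × 2.871 = 7.03 °C.

7.03 °C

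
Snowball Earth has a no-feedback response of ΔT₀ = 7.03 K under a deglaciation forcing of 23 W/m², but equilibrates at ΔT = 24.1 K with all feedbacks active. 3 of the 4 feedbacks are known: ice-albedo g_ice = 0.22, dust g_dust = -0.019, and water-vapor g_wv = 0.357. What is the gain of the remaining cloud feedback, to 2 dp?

0.15

Amplification A = ΔT/ΔT₀ = 24.1/7.03 = 3.428.
Total gain g = 1 − 1/A = 1 − 1/3.428 = 0.7083.
Known gains sum to 0.22 − 0.019 + 0.357 = 0.558.
g_cld = 0.7083 − 0.558 = 0.15.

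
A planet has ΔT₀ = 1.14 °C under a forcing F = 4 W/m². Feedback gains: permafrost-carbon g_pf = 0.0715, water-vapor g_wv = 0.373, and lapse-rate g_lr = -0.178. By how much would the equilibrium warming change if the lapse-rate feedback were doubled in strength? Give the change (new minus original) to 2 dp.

Original: g = 0.2665, ΔT = 1.14/(1−0.2665) = 1.5542 °C.
With doubled lapse-rate: g' = 0.0885, ΔT' = 1.14/(1−0.0885) = 1.2507 °C.
Change = 1.2507 − 1.5542 = -0.30 °C.

-0.30 °C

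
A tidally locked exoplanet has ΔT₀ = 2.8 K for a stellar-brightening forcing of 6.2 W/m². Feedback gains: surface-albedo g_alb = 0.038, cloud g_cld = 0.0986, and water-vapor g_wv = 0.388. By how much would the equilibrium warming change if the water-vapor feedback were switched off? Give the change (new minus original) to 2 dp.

-2.65 K

Original: g = 0.5246, ΔT = 2.8/(1−0.5246) = 5.8898 K.
Without water-vapor: g' = 0.1366, ΔT' = 2.8/(1−0.1366) = 3.2430 K.
Change = 3.2430 − 5.8898 = -2.65 K.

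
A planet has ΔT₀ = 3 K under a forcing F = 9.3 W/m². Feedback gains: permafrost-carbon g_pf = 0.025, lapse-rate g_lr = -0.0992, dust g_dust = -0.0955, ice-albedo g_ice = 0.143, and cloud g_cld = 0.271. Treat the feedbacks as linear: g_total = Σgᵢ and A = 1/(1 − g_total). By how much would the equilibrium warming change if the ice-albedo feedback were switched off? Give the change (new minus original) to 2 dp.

Original: g = 0.2443, ΔT = 3/(1−0.2443) = 3.9698 K.
Without ice-albedo: g' = 0.1013, ΔT' = 3/(1−0.1013) = 3.3382 K.
Change = 3.3382 − 3.9698 = -0.63 K.

-0.63 K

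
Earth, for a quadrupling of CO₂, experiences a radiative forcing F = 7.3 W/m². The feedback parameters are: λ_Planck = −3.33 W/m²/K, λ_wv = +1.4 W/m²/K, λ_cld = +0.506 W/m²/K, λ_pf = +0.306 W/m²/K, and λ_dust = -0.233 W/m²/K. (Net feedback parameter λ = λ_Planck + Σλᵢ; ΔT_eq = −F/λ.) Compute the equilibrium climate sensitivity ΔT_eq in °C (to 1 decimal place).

Net feedback parameter λ = (−3.33) + (+1.4) + (+0.506) + (+0.306) + (-0.233) = -1.351 W/m²/K.
ΔT = −F/λ = −7.3/(-1.351) = 5.4 °C.

5.4 °C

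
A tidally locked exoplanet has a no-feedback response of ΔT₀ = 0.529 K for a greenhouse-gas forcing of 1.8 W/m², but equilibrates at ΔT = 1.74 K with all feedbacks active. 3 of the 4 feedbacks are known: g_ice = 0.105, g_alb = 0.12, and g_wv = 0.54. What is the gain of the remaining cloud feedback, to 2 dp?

-0.07

Amplification A = ΔT/ΔT₀ = 1.74/0.529 = 3.289.
Total gain g = 1 − 1/A = 1 − 1/3.289 = 0.696.
Known gains sum to 0.105 + 0.12 + 0.54 = 0.765.
g_cld = 0.696 − 0.765 = -0.07.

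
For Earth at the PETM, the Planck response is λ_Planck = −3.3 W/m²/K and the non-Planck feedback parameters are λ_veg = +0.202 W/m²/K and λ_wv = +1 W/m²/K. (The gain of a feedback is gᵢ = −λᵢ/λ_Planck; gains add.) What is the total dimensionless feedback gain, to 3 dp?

Convert to gains: g_veg = 0.202/3.3 = 0.06121; g_wv = 1/3.3 = 0.303.
Total gain g = 0.36421.

0.364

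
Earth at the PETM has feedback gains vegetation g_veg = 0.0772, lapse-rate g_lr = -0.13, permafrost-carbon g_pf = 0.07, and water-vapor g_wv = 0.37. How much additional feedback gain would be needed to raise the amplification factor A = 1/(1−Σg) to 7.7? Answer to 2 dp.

0.48

Current total gain = 0.3872.
Target gain for A = 7.7: g* = 1 − 1/7.7 = 0.8701.
Additional gain needed = 0.8701 − 0.3872 = 0.48.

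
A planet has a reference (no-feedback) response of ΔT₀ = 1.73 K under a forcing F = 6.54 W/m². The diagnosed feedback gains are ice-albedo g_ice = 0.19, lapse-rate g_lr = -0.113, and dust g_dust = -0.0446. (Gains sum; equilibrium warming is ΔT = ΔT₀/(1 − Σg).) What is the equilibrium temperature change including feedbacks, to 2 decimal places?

Total gain g = 0.19 − 0.113 − 0.0446 = 0.0324.
Amplification A = 1/(1 − 0.0324) = 1.033.
ΔT = 1.73 × 1.033 = 1.79 K.

1.79 K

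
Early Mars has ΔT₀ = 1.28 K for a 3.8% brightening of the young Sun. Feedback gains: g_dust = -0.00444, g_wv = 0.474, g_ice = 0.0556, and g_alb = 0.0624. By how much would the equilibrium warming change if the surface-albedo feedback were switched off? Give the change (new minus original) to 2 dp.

-0.41 K

Original: g = 0.58756, ΔT = 1.28/(1−0.58756) = 3.1035 K.
Without surface-albedo: g' = 0.52516, ΔT' = 1.28/(1−0.52516) = 2.6956 K.
Change = 2.6956 − 3.1035 = -0.41 K.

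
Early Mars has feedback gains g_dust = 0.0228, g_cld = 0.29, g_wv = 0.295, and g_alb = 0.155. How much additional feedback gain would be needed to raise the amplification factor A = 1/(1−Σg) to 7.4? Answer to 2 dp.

0.10

Current total gain = 0.7628.
Target gain for A = 7.4: g* = 1 − 1/7.4 = 0.8649.
Additional gain needed = 0.8649 − 0.7628 = 0.10.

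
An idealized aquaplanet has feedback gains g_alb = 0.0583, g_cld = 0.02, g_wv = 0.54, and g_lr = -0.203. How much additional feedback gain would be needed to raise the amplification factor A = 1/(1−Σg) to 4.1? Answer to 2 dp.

0.34

Current total gain = 0.4153.
Target gain for A = 4.1: g* = 1 − 1/4.1 = 0.7561.
Additional gain needed = 0.7561 − 0.4153 = 0.34.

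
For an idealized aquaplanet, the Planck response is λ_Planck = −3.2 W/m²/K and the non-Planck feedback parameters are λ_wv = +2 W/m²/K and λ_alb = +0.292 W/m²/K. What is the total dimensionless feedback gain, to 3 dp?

Convert to gains: g_wv = 2/3.2 = 0.625; g_alb = 0.292/3.2 = 0.09125.
Total gain g = 0.71625.

0.716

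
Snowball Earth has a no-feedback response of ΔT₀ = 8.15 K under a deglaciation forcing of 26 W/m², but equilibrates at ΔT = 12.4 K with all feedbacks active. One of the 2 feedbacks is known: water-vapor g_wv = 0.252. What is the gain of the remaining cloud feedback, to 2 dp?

Amplification A = ΔT/ΔT₀ = 12.4/8.15 = 1.521.
Total gain g = 1 − 1/A = 1 − 1/1.521 = 0.3425.
The known gain is 0.252.
g_cld = 0.3425 − 0.252 = 0.09.

0.09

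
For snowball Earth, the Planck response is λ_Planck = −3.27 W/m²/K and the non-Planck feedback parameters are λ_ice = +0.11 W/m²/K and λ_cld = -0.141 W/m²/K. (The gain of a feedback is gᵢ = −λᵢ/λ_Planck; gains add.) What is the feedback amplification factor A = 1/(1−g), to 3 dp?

Convert to gains: g_ice = 0.11/3.27 = 0.03364; g_cld = -0.141/3.27 = -0.04312.
Total gain g = -0.00948.
A = 1/(1 + 0.00948) = 0.991.

0.991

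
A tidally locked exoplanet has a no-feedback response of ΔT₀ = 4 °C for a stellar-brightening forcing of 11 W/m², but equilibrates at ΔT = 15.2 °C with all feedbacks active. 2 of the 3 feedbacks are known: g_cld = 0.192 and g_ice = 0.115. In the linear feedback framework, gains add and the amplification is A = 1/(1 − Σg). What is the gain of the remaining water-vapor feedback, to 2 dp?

Amplification A = ΔT/ΔT₀ = 15.2/4 = 3.8.
Total gain g = 1 − 1/A = 1 − 1/3.8 = 0.7368.
Known gains sum to 0.192 + 0.115 = 0.307.
g_wv = 0.7368 − 0.307 = 0.43.

0.43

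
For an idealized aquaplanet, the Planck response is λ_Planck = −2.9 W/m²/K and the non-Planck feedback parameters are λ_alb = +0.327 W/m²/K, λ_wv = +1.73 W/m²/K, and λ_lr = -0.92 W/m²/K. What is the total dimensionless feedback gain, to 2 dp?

0.39

Convert to gains: g_alb = 0.327/2.9 = 0.1128; g_wv = 1.73/2.9 = 0.5966; g_lr = -0.92/2.9 = -0.3172.
Total gain g = 0.3922.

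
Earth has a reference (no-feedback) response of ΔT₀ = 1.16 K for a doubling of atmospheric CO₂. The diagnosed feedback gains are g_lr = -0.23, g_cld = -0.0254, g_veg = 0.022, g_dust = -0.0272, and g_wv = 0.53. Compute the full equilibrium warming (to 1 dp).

Total gain g = -0.23 − 0.0254 + 0.022 − 0.0272 + 0.53 = 0.2694.
Amplification A = 1/(1 − 0.2694) = 1.369.
ΔT = 1.16 × 1.369 = 1.6 K.

1.6 K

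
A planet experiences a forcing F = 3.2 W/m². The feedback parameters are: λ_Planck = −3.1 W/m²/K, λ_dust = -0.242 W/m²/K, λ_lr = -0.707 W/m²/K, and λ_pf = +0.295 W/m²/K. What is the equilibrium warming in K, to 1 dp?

Net feedback parameter λ = (−3.1) + (-0.242) + (-0.707) + (+0.295) = -3.754 W/m²/K.
ΔT = −F/λ = −3.2/(-3.754) = 0.9 K.

0.9 K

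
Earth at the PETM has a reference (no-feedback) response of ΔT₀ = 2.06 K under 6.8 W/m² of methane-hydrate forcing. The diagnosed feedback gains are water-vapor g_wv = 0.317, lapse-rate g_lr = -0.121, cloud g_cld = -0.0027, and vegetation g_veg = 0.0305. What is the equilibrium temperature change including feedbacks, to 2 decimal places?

2.65 K

Total gain g = 0.317 − 0.121 − 0.0027 + 0.0305 = 0.2238.
Amplification A = 1/(1 − 0.2238) = 1.288.
ΔT = 2.06 × 1.288 = 2.65 K.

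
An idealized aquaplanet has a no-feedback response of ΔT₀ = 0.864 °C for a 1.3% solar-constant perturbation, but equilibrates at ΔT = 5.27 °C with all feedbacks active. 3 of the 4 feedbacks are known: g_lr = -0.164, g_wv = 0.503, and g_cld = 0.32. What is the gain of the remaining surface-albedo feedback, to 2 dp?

Amplification A = ΔT/ΔT₀ = 5.27/0.864 = 6.1.
Total gain g = 1 − 1/A = 1 − 1/6.1 = 0.8361.
Known gains sum to -0.164 + 0.503 + 0.32 = 0.659.
g_alb = 0.8361 − 0.659 = 0.18.

0.18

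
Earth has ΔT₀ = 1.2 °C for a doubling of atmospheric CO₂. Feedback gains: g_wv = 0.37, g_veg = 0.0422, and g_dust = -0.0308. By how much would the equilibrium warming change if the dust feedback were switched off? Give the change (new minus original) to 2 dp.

0.10 °C

Original: g = 0.3814, ΔT = 1.2/(1−0.3814) = 1.9399 °C.
Without dust: g' = 0.4122, ΔT' = 1.2/(1−0.4122) = 2.0415 °C.
Change = 2.0415 − 1.9399 = 0.10 °C.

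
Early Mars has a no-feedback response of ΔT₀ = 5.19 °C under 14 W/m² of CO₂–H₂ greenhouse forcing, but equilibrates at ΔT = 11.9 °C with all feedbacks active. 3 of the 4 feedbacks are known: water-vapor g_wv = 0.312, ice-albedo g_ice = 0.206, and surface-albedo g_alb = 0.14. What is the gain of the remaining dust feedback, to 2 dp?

-0.09

Amplification A = ΔT/ΔT₀ = 11.9/5.19 = 2.293.
Total gain g = 1 − 1/A = 1 − 1/2.293 = 0.5639.
Known gains sum to 0.312 + 0.206 + 0.14 = 0.658.
g_dust = 0.5639 − 0.658 = -0.09.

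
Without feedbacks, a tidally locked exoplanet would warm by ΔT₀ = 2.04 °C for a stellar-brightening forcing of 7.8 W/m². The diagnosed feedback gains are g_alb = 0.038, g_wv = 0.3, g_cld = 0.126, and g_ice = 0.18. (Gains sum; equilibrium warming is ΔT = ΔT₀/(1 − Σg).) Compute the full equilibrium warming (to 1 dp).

5.7 °C

Total gain g = 0.038 + 0.3 + 0.126 + 0.18 = 0.644.
Amplification A = 1/(1 − 0.644) = 2.809.
ΔT = 2.04 × 2.809 = 5.7 °C.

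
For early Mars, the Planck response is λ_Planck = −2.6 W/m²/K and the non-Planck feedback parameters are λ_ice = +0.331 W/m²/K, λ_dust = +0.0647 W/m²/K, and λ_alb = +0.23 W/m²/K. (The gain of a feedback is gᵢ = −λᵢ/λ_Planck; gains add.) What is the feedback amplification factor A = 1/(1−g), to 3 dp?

1.317

Convert to gains: g_ice = 0.331/2.6 = 0.1273; g_dust = 0.0647/2.6 = 0.02488; g_alb = 0.23/2.6 = 0.08846.
Total gain g = 0.24064.
A = 1/(1 − 0.24064) = 1.317.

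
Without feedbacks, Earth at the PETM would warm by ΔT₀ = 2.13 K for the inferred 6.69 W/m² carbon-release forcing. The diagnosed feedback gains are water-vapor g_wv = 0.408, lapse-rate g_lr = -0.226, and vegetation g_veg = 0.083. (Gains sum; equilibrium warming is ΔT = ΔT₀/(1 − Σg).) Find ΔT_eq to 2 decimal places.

2.90 K

Total gain g = 0.408 − 0.226 + 0.083 = 0.265.
Amplification A = 1/(1 − 0.265) = 1.361.
ΔT = 2.13 × 1.361 = 2.90 K.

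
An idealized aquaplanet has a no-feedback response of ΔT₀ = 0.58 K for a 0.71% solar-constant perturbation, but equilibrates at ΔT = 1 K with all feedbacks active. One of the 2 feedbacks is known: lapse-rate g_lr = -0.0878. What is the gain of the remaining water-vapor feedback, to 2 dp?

0.51

Amplification A = ΔT/ΔT₀ = 1/0.58 = 1.724.
Total gain g = 1 − 1/A = 1 − 1/1.724 = 0.42.
The known gain is -0.0878.
g_wv = 0.42 + 0.0878 = 0.51.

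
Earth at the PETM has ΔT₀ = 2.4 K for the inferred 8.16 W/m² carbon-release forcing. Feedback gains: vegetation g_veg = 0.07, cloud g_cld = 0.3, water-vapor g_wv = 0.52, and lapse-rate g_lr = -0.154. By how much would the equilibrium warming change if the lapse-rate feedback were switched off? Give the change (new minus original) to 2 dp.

12.73 K

Original: g = 0.736, ΔT = 2.4/(1−0.736) = 9.0909 K.
Without lapse-rate: g' = 0.89, ΔT' = 2.4/(1−0.89) = 21.8182 K.
Change = 21.8182 − 9.0909 = 12.73 K.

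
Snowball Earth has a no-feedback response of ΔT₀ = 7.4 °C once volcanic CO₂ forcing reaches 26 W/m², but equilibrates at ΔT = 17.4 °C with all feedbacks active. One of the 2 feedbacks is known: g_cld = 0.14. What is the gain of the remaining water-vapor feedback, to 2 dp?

0.43

Amplification A = ΔT/ΔT₀ = 17.4/7.4 = 2.351.
Total gain g = 1 − 1/A = 1 − 1/2.351 = 0.5746.
The known gain is 0.14.
g_wv = 0.5746 − 0.14 = 0.43.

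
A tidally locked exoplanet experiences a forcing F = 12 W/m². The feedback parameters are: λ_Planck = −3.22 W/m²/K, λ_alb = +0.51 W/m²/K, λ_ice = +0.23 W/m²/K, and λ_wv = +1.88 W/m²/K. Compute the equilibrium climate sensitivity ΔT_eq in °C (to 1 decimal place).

20.0 °C

Net feedback parameter λ = (−3.22) + (+0.51) + (+0.23) + (+1.88) = -0.6 W/m²/K.
ΔT = −F/λ = −12/(-0.6) = 20.0 °C.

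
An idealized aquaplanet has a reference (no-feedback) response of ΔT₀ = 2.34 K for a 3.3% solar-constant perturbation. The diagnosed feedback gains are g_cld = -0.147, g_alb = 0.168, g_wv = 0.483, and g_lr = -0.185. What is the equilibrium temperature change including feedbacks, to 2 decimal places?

3.44 K

Total gain g = -0.147 + 0.168 + 0.483 − 0.185 = 0.319.
Amplification A = 1/(1 − 0.319) = 1.468.
ΔT = 2.34 × 1.468 = 3.44 K.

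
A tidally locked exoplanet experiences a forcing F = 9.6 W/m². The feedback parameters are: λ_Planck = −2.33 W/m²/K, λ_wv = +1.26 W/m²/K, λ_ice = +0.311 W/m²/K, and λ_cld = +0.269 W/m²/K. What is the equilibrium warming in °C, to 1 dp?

Net feedback parameter λ = (−2.33) + (+1.26) + (+0.311) + (+0.269) = -0.49 W/m²/K.
ΔT = −F/λ = −9.6/(-0.49) = 19.6 °C.

19.6 °C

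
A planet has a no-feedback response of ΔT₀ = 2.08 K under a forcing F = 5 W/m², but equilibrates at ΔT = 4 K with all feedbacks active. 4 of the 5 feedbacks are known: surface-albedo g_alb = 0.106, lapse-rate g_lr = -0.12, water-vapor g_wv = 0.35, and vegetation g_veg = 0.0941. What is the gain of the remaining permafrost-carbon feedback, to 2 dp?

Amplification A = ΔT/ΔT₀ = 4/2.08 = 1.923.
Total gain g = 1 − 1/A = 1 − 1/1.923 = 0.48.
Known gains sum to 0.106 − 0.12 + 0.35 + 0.0941 = 0.4301.
g_pf = 0.48 − 0.4301 = 0.05.

0.05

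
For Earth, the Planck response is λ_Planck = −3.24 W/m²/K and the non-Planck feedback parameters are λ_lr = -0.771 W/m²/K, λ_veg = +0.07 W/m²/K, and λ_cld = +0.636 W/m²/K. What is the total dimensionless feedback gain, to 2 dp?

Convert to gains: g_lr = -0.771/3.24 = -0.238; g_veg = 0.07/3.24 = 0.0216; g_cld = 0.636/3.24 = 0.1963.
Total gain g = -0.0201.

-0.02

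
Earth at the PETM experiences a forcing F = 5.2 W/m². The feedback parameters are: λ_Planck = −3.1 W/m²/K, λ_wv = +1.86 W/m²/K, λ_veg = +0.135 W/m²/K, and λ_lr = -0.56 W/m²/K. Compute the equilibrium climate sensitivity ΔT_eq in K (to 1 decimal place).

3.1 K

Net feedback parameter λ = (−3.1) + (+1.86) + (+0.135) + (-0.56) = -1.665 W/m²/K.
ΔT = −F/λ = −5.2/(-1.665) = 3.1 K.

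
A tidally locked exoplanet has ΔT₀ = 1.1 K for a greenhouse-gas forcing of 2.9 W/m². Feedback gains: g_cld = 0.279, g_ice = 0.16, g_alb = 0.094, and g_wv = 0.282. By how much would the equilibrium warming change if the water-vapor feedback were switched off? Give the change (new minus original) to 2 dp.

-3.59 K

Original: g = 0.815, ΔT = 1.1/(1−0.815) = 5.9459 K.
Without water-vapor: g' = 0.533, ΔT' = 1.1/(1−0.533) = 2.3555 K.
Change = 2.3555 − 5.9459 = -3.59 K.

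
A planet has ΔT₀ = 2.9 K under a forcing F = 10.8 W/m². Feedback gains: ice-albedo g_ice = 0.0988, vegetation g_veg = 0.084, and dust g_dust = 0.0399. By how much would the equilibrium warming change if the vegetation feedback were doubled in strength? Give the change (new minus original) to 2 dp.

0.45 K

Original: g = 0.2227, ΔT = 2.9/(1−0.2227) = 3.7309 K.
With doubled vegetation: g' = 0.3067, ΔT' = 2.9/(1−0.3067) = 4.1829 K.
Change = 4.1829 − 3.7309 = 0.45 K.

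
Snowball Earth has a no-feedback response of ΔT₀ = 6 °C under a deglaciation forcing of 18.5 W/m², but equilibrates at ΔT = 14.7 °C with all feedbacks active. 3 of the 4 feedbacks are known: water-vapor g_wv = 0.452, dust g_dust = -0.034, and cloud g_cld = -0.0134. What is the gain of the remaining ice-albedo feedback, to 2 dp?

0.19

Amplification A = ΔT/ΔT₀ = 14.7/6 = 2.45.
Total gain g = 1 − 1/A = 1 − 1/2.45 = 0.5918.
Known gains sum to 0.452 − 0.034 − 0.0134 = 0.4046.
g_ice = 0.5918 − 0.4046 = 0.19.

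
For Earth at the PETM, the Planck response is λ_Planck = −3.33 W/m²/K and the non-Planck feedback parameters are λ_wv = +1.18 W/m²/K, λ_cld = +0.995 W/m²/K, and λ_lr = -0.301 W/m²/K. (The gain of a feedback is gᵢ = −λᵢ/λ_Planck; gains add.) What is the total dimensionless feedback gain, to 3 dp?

Convert to gains: g_wv = 1.18/3.33 = 0.3544; g_cld = 0.995/3.33 = 0.2988; g_lr = -0.301/3.33 = -0.09039.
Total gain g = 0.56281.

0.563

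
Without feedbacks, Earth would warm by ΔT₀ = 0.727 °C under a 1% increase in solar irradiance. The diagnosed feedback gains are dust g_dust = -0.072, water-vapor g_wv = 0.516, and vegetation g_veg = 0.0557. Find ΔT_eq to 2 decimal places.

1.45 °C

Total gain g = -0.072 + 0.516 + 0.0557 = 0.4997.
Amplification A = 1/(1 − 0.4997) = 1.999.
ΔT = 0.727 × 1.999 = 1.45 °C.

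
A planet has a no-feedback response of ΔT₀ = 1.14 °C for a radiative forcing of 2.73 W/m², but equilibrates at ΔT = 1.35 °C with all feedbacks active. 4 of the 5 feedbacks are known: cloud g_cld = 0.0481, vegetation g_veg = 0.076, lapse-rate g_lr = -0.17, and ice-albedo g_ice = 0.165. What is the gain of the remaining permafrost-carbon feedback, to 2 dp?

Amplification A = ΔT/ΔT₀ = 1.35/1.14 = 1.184.
Total gain g = 1 − 1/A = 1 − 1/1.184 = 0.1554.
Known gains sum to 0.0481 + 0.076 − 0.17 + 0.165 = 0.1191.
g_pf = 0.1554 − 0.1191 = 0.04.

0.04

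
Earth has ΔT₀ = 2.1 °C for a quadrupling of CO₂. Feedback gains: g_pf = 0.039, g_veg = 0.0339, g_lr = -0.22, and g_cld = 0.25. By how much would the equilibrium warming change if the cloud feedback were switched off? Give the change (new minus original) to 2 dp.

Original: g = 0.1029, ΔT = 2.1/(1−0.1029) = 2.3409 °C.
Without cloud: g' = -0.1471, ΔT' = 2.1/(1+0.1471) = 1.8307 °C.
Change = 1.8307 − 2.3409 = -0.51 °C.

-0.51 °C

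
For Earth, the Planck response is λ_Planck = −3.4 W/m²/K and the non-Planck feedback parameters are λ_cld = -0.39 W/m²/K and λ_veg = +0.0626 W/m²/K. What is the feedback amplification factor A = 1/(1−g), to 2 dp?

Convert to gains: g_cld = -0.39/3.4 = -0.1147; g_veg = 0.0626/3.4 = 0.01841.
Total gain g = -0.09629.
A = 1/(1 + 0.09629) = 0.91.

0.91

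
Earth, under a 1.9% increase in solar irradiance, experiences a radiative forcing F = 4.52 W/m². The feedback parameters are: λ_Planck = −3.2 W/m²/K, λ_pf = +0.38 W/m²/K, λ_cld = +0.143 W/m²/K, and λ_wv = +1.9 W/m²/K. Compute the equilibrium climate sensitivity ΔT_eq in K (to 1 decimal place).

Net feedback parameter λ = (−3.2) + (+0.38) + (+0.143) + (+1.9) = -0.777 W/m²/K.
ΔT = −F/λ = −4.52/(-0.777) = 5.8 K.

5.8 K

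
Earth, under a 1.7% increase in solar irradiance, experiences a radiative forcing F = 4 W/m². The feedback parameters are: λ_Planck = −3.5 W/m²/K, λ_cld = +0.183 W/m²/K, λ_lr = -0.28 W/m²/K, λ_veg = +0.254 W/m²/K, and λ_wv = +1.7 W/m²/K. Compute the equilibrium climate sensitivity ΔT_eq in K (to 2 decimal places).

Net feedback parameter λ = (−3.5) + (+0.183) + (-0.28) + (+0.254) + (+1.7) = -1.643 W/m²/K.
ΔT = −F/λ = −4/(-1.643) = 2.43 K.

2.43 K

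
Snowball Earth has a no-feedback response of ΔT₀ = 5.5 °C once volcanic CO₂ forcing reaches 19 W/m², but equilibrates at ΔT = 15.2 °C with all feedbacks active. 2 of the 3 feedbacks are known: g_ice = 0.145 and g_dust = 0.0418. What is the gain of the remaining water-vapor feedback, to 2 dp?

Amplification A = ΔT/ΔT₀ = 15.2/5.5 = 2.764.
Total gain g = 1 − 1/A = 1 − 1/2.764 = 0.6382.
Known gains sum to 0.145 + 0.0418 = 0.1868.
g_wv = 0.6382 − 0.1868 = 0.45.

0.45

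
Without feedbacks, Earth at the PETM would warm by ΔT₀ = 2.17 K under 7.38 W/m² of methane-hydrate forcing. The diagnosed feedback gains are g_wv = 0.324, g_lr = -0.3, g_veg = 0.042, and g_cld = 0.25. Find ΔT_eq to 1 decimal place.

Total gain g = 0.324 − 0.3 + 0.042 + 0.25 = 0.316.
Amplification A = 1/(1 − 0.316) = 1.462.
ΔT = 2.17 × 1.462 = 3.2 K.

3.2 K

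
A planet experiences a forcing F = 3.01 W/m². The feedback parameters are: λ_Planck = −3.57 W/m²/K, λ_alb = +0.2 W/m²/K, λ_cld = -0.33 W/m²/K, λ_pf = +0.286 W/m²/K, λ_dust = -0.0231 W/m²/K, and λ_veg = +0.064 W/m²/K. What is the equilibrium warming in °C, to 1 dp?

0.9 °C

Net feedback parameter λ = (−3.57) + (+0.2) + (-0.33) + (+0.286) + (-0.0231) + (+0.064) = -3.3731 W/m²/K.
ΔT = −F/λ = −3.01/(-3.3731) = 0.9 °C.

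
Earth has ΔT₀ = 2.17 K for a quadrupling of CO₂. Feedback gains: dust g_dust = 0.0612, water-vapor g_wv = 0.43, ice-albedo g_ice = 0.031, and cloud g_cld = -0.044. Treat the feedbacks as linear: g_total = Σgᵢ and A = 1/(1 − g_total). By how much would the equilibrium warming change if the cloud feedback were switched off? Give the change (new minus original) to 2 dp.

0.38 K

Original: g = 0.4782, ΔT = 2.17/(1−0.4782) = 4.1587 K.
Without cloud: g' = 0.5222, ΔT' = 2.17/(1−0.5222) = 4.5416 K.
Change = 4.5416 − 4.1587 = 0.38 K.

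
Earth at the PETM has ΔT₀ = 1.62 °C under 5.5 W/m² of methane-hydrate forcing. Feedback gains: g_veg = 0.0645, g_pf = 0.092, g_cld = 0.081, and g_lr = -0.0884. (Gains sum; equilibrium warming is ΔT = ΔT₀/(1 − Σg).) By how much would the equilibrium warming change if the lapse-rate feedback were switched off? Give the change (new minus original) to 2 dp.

Original: g = 0.1491, ΔT = 1.62/(1−0.1491) = 1.9039 °C.
Without lapse-rate: g' = 0.2375, ΔT' = 1.62/(1−0.2375) = 2.1246 °C.
Change = 2.1246 − 1.9039 = 0.22 °C.

0.22 °C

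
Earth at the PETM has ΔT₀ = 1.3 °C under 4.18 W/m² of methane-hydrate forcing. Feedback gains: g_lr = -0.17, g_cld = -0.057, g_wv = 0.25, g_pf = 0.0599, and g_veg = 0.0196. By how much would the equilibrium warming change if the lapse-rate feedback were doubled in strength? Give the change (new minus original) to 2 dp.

Original: g = 0.1025, ΔT = 1.3/(1−0.1025) = 1.4485 °C.
With doubled lapse-rate: g' = -0.0675, ΔT' = 1.3/(1+0.0675) = 1.2178 °C.
Change = 1.2178 − 1.4485 = -0.23 °C.

-0.23 °C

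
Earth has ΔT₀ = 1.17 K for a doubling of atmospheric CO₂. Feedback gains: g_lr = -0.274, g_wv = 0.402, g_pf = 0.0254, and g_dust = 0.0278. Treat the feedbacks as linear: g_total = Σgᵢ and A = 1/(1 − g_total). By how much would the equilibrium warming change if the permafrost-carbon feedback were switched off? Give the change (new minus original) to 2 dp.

-0.04 K

Original: g = 0.1812, ΔT = 1.17/(1−0.1812) = 1.4289 K.
Without permafrost-carbon: g' = 0.1558, ΔT' = 1.17/(1−0.1558) = 1.3859 K.
Change = 1.3859 − 1.4289 = -0.04 K.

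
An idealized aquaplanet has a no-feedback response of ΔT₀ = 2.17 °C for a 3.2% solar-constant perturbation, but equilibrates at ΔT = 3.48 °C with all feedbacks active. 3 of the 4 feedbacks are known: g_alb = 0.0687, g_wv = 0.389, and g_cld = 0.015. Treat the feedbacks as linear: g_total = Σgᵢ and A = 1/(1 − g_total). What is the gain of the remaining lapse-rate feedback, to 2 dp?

-0.10

Amplification A = ΔT/ΔT₀ = 3.48/2.17 = 1.604.
Total gain g = 1 − 1/A = 1 − 1/1.604 = 0.3766.
Known gains sum to 0.0687 + 0.389 + 0.015 = 0.4727.
g_lr = 0.3766 − 0.4727 = -0.10.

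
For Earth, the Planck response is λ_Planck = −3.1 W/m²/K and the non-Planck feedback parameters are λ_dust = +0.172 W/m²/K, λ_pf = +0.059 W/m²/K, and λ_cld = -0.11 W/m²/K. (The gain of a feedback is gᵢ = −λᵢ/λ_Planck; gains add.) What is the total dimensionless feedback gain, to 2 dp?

Convert to gains: g_dust = 0.172/3.1 = 0.05548; g_pf = 0.059/3.1 = 0.01903; g_cld = -0.11/3.1 = -0.03548.
Total gain g = 0.03903.

0.04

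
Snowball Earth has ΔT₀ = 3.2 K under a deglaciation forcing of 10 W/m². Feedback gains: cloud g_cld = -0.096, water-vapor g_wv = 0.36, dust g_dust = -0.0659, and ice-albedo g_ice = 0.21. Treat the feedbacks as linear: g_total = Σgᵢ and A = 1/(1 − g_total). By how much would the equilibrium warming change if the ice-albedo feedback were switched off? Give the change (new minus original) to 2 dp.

Original: g = 0.4081, ΔT = 3.2/(1−0.4081) = 5.4063 K.
Without ice-albedo: g' = 0.1981, ΔT' = 3.2/(1−0.1981) = 3.9905 K.
Change = 3.9905 − 5.4063 = -1.42 K.

-1.42 K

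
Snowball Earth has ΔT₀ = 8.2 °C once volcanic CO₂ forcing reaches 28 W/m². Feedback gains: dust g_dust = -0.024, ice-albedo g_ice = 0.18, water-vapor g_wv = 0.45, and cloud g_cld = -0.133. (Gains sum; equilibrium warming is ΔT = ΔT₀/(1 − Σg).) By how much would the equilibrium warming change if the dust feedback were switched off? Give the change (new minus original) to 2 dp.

0.74 °C

Original: g = 0.473, ΔT = 8.2/(1−0.473) = 15.5598 °C.
Without dust: g' = 0.497, ΔT' = 8.2/(1−0.497) = 16.3022 °C.
Change = 16.3022 − 15.5598 = 0.74 °C.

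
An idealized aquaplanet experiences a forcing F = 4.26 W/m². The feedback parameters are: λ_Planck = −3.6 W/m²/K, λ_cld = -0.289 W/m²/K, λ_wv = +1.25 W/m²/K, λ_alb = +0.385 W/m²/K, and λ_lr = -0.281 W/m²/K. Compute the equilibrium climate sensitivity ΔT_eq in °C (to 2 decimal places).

1.68 °C

Net feedback parameter λ = (−3.6) + (-0.289) + (+1.25) + (+0.385) + (-0.281) = -2.535 W/m²/K.
ΔT = −F/λ = −4.26/(-2.535) = 1.68 °C.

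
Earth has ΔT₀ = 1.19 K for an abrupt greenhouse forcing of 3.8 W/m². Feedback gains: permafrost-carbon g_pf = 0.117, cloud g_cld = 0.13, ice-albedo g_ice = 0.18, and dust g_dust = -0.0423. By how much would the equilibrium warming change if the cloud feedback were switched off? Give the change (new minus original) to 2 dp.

Original: g = 0.3847, ΔT = 1.19/(1−0.3847) = 1.9340 K.
Without cloud: g' = 0.2547, ΔT' = 1.19/(1−0.2547) = 1.5967 K.
Change = 1.5967 − 1.9340 = -0.34 K.

-0.34 K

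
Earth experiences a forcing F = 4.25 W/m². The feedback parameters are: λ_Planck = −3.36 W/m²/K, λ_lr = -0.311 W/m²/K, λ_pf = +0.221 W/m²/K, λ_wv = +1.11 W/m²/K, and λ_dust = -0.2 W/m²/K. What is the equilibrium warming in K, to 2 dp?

Net feedback parameter λ = (−3.36) + (-0.311) + (+0.221) + (+1.11) + (-0.2) = -2.54 W/m²/K.
ΔT = −F/λ = −4.25/(-2.54) = 1.67 K.

1.67 K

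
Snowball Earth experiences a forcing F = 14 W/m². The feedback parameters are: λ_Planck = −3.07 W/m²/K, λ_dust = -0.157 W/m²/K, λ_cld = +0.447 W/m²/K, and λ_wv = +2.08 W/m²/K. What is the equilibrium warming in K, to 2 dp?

Net feedback parameter λ = (−3.07) + (-0.157) + (+0.447) + (+2.08) = -0.7 W/m²/K.
ΔT = −F/λ = −14/(-0.7) = 20.00 K.

20.00 K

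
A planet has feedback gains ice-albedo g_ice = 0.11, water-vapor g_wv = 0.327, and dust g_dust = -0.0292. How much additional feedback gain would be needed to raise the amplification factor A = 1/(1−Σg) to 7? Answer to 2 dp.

0.45

Current total gain = 0.4078.
Target gain for A = 7: g* = 1 − 1/7 = 0.8571.
Additional gain needed = 0.8571 − 0.4078 = 0.45.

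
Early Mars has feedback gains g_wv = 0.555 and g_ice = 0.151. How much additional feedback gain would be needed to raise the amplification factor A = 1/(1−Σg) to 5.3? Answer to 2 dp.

Current total gain = 0.706.
Target gain for A = 5.3: g* = 1 − 1/5.3 = 0.8113.
Additional gain needed = 0.8113 − 0.706 = 0.11.

0.11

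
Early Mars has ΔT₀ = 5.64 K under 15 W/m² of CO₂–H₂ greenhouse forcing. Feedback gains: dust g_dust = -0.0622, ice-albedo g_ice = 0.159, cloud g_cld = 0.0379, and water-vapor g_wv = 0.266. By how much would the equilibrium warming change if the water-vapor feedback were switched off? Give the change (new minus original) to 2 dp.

Original: g = 0.4007, ΔT = 5.64/(1−0.4007) = 9.4110 K.
Without water-vapor: g' = 0.1347, ΔT' = 5.64/(1−0.1347) = 6.5180 K.
Change = 6.5180 − 9.4110 = -2.89 K.

-2.89 K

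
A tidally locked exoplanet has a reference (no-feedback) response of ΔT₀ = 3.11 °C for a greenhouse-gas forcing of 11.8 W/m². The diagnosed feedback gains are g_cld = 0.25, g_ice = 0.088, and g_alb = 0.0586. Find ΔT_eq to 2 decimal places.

Total gain g = 0.25 + 0.088 + 0.0586 = 0.3966.
Amplification A = 1/(1 − 0.3966) = 1.657.
ΔT = 3.11 × 1.657 = 5.15 °C.

5.15 °C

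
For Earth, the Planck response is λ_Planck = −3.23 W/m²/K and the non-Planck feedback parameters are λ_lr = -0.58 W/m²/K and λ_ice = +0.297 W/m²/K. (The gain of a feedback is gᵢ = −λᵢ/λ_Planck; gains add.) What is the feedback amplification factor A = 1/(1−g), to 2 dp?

0.92

Convert to gains: g_lr = -0.58/3.23 = -0.1796; g_ice = 0.297/3.23 = 0.09195.
Total gain g = -0.08765.
A = 1/(1 + 0.08765) = 0.92.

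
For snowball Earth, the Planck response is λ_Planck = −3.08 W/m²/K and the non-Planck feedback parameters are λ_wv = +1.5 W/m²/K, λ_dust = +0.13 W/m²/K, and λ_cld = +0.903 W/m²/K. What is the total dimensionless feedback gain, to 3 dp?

Convert to gains: g_wv = 1.5/3.08 = 0.487; g_dust = 0.13/3.08 = 0.04221; g_cld = 0.903/3.08 = 0.2932.
Total gain g = 0.82241.

0.822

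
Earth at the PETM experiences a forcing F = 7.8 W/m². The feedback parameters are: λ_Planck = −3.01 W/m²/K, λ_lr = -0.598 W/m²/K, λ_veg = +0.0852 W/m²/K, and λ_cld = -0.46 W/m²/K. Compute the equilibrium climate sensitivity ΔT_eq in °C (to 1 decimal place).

Net feedback parameter λ = (−3.01) + (-0.598) + (+0.0852) + (-0.46) = -3.9828 W/m²/K.
ΔT = −F/λ = −7.8/(-3.9828) = 2.0 °C.

2.0 °C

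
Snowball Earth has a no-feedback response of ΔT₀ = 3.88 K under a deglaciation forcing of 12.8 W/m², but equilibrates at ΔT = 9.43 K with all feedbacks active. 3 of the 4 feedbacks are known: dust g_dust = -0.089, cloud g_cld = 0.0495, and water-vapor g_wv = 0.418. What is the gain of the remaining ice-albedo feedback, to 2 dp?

Amplification A = ΔT/ΔT₀ = 9.43/3.88 = 2.43.
Total gain g = 1 − 1/A = 1 − 1/2.43 = 0.5885.
Known gains sum to -0.089 + 0.0495 + 0.418 = 0.3785.
g_ice = 0.5885 − 0.3785 = 0.21.

0.21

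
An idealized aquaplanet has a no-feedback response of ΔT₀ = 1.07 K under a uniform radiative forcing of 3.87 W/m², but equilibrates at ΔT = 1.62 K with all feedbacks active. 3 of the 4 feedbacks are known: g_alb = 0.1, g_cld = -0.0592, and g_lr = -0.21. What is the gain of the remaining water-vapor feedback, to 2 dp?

0.51

Amplification A = ΔT/ΔT₀ = 1.62/1.07 = 1.514.
Total gain g = 1 − 1/A = 1 − 1/1.514 = 0.3395.
Known gains sum to 0.1 − 0.0592 − 0.21 = -0.1692.
g_wv = 0.3395 + 0.1692 = 0.51.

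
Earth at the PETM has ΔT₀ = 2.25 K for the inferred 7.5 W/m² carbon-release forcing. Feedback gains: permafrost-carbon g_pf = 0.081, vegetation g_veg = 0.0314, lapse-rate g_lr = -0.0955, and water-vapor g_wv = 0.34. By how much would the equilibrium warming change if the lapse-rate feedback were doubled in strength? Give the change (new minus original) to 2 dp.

-0.45 K

Original: g = 0.3569, ΔT = 2.25/(1−0.3569) = 3.4987 K.
With doubled lapse-rate: g' = 0.2614, ΔT' = 2.25/(1−0.2614) = 3.0463 K.
Change = 3.0463 − 3.4987 = -0.45 K.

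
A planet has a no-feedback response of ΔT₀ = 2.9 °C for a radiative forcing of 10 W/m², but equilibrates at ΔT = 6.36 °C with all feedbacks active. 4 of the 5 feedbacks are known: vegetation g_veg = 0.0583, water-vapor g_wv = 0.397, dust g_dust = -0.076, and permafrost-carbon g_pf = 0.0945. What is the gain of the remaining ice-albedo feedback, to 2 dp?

Amplification A = ΔT/ΔT₀ = 6.36/2.9 = 2.193.
Total gain g = 1 − 1/A = 1 − 1/2.193 = 0.544.
Known gains sum to 0.0583 + 0.397 − 0.076 + 0.0945 = 0.4738.
g_ice = 0.544 − 0.4738 = 0.07.

0.07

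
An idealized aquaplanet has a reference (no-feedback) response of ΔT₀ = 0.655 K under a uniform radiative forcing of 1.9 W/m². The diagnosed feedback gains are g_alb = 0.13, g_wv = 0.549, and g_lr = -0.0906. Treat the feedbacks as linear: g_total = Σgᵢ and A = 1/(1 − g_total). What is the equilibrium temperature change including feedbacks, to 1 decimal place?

1.6 K

Total gain g = 0.13 + 0.549 − 0.0906 = 0.5884.
Amplification A = 1/(1 − 0.5884) = 2.43.
ΔT = 0.655 × 2.43 = 1.6 K.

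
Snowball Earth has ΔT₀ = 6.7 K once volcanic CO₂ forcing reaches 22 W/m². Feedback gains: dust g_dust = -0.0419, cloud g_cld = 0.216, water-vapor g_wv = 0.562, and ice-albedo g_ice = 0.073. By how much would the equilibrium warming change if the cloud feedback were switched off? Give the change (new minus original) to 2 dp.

-18.63 K

Original: g = 0.8091, ΔT = 6.7/(1−0.8091) = 35.0969 K.
Without cloud: g' = 0.5931, ΔT' = 6.7/(1−0.5931) = 16.4660 K.
Change = 16.4660 − 35.0969 = -18.63 K.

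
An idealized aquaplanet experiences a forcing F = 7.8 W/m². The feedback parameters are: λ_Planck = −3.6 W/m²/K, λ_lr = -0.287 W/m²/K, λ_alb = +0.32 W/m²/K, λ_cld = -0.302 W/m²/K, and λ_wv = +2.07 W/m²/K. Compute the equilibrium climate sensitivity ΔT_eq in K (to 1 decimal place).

4.3 K

Net feedback parameter λ = (−3.6) + (-0.287) + (+0.32) + (-0.302) + (+2.07) = -1.799 W/m²/K.
ΔT = −F/λ = −7.8/(-1.799) = 4.3 K.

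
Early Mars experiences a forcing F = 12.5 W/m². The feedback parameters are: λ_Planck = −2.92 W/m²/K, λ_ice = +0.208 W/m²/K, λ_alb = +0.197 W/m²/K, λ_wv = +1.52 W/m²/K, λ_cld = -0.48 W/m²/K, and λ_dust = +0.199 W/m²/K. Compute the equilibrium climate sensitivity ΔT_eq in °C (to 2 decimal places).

Net feedback parameter λ = (−2.92) + (+0.208) + (+0.197) + (+1.52) + (-0.48) + (+0.199) = -1.276 W/m²/K.
ΔT = −F/λ = −12.5/(-1.276) = 9.80 °C.

9.80 °C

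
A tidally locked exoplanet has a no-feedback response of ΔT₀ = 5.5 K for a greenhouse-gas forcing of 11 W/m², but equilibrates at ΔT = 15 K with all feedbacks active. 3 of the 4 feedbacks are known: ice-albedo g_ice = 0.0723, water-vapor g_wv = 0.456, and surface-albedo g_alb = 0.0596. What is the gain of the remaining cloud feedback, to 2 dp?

Amplification A = ΔT/ΔT₀ = 15/5.5 = 2.727.
Total gain g = 1 − 1/A = 1 − 1/2.727 = 0.6333.
Known gains sum to 0.0723 + 0.456 + 0.0596 = 0.5879.
g_cld = 0.6333 − 0.5879 = 0.05.

0.05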